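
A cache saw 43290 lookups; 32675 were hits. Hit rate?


Formula: hit rate = hits / (hits + misses) * 100
hit rate = 32675 / (32675 + 10615) * 100
hit rate = 32675 / 43290 * 100
hit rate = 75.48%

75.48%


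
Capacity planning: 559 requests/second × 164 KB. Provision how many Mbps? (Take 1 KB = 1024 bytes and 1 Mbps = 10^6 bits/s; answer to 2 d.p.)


Formula: Mbps = payload_bytes * RPS * 8 / 1e6
Payload per request = 164 KB = 164 * 1024 = 167936 bytes
Total bytes/sec = 167936 * 559 = 93876224
Total bits/sec = 93876224 * 8 = 751009792
Mbps = 751009792 / 1e6 = 751.01

751.01 Mbps


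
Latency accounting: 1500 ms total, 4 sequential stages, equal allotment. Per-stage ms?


Formula: per_stage = total_budget / stages
per_stage = 1500 / 4
per_stage = 375.0 ms

375.0 ms


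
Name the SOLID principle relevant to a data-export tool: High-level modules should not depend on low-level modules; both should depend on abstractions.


This describes the Dependency Inversion Principle (DIP)

Dependency Inversion Principle (DIP)


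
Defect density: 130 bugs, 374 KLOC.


Defect density = defects / KLOC
Defect density = 130 / 374
Defect density = 0.348 defects/KLOC

0.348 defects/KLOC


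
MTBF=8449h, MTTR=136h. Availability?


Availability = MTBF / (MTBF + MTTR)
Availability = 8449 / (8449 + 136)
Availability = 8449 / 8585
Availability = 98.4158%

98.4158%


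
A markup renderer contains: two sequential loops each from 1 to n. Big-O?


Reasoning: sequential dominates: O(n) + O(n) = O(n)
Complexity: O(n)

O(n)


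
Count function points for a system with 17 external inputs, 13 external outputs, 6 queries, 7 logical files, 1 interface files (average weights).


UFP = EI*4 + EO*5 + EQ*4 + ILF*10 + EIF*7
UFP = 17*4 + 13*5 + 6*4 + 7*10 + 1*7
UFP = 68 + 65 + 24 + 70 + 7
UFP = 234

234


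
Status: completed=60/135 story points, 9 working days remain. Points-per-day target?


Formula: Required rate = Remaining points / Days left
Remaining = 135 - 60 = 75 points
Required rate = 75 / 9 = 8.33 points/day

8.33 points/day


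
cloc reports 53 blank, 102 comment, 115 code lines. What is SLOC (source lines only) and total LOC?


Total LOC = blank + comment + code
Total LOC = 53 + 102 + 115 = 270
SLOC (source only) = code = 115

Total LOC: 270, SLOC: 115


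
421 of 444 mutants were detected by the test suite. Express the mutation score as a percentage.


Mutation score = killed / total * 100
Mutation score = 421 / 444 * 100
Mutation score = 94.82%

94.82%


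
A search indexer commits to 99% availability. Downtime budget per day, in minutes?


Formula: allowed downtime = period * (100 - SLA) / 100
Period (day) = 1440 minutes
Unavailability fraction = (100 - 99.0) / 100
Allowed downtime = 1440 * (100 - 99.0) / 100
Allowed downtime = 14.4 minutes

14.4 minutes


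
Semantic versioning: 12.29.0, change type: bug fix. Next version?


Current: 12.29.0
Change category: 'bug fix' → patch bump
SemVer rule: patch bump → increment PATCH (MAJOR and MINOR unchanged)
New: 12.29.1

12.29.1


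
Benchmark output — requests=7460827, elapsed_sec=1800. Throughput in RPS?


Formula: throughput = requests / seconds
throughput = 7460827 / 1800
throughput = 4144.9 requests/second

4144.9 requests/second


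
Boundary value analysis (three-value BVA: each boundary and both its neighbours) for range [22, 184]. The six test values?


Range: [22, 184]
Boundaries: just below min, min, min+1, max-1, max, just above max
Values: [21, 22, 23, 183, 184, 185]

[21, 22, 23, 183, 184, 185]


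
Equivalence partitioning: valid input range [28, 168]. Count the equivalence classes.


Valid range: [28, 168]
Class 1: x < 28 — invalid
Class 2: 28 ≤ x ≤ 168 — valid
Class 3: x > 168 — invalid
Total equivalence classes: 3

3 equivalence classes


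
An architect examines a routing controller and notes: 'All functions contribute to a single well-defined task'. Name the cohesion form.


Reasoning: Best: single purpose
Type: Functional cohesion

Functional cohesion


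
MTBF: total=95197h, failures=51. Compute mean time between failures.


Formula: MTBF = Total operating time / Number of failures
MTBF = 95197 / 51
MTBF = 1866.61 hours

1866.61 hours


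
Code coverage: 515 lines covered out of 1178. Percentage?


Coverage = covered / total * 100
Coverage = 515 / 1178 * 100
Coverage = 43.72%

43.72%


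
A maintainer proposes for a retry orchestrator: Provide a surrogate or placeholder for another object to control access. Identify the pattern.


This matches the Proxy pattern

Proxy


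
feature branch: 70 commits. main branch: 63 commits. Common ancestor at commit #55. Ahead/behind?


Common ancestor: commit #55
feature commits after divergence: 70 - 55 = 15
main commits after divergence: 63 - 55 = 8
feature is 15 commits ahead of main
main is 8 commits ahead of feature

feature ahead: 15, main ahead: 8


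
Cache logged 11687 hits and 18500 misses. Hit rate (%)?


Formula: hit rate = hits / (hits + misses) * 100
hit rate = 11687 / (11687 + 18500) * 100
hit rate = 11687 / 30187 * 100
hit rate = 38.72%

38.72%


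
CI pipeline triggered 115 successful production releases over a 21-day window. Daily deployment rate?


Formula: deployments per day = releases / days
= 115 / 21
= 5.476 deploys/day
(equivalently, 38.33 deploys/week)

5.476 deploys/day


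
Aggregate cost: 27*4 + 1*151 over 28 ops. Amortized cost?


Formula: Amortized cost = Total cost / Operations
Total cost = (27 * 4) + (1 * 151)
Total cost = 108 + 151 = 259
Amortized = 259 / 28 = 9.25

9.25


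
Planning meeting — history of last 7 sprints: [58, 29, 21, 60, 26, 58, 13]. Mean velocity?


Formula: Avg velocity = Total points / Number of sprints
Points: [58, 29, 21, 60, 26, 58, 13]
Sum = 58 + 29 + 21 + 60 + 26 + 58 + 13 = 265
Avg velocity = 265 / 7 = 37.86 points/sprint

37.86 points/sprint


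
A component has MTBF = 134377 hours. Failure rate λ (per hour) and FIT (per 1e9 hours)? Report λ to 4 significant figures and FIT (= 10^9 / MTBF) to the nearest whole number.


Formula: λ = 1 / MTBF; FIT = λ × 1e9 = 1e9 / MTBF
λ = 1 / 134377 ≈ 7.442e-06 failures/hour
FIT = 1e9 / 134377 ≈ 7442 failures per 1e9 hours (nearest whole number)

λ = 7.442e-06 /h, FIT = 7442


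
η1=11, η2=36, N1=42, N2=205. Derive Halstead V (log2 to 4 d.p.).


Formula: V = N * log2(η), where N = N1 + N2 and η = η1 + η2
η = 11 + 36 = 47
N = 42 + 205 = 247
log2(47) ≈ 5.5546
V = 247 * 5.5546 = 1371.99

1371.99


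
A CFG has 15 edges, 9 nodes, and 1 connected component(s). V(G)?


Formula: V(G) = E - N + 2P
V(G) = 15 - 9 + 2*1
V(G) = 6 + 2
V(G) = 8

8


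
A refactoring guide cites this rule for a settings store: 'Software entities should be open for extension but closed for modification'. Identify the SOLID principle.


This describes the Open/Closed Principle (OCP)

Open/Closed Principle (OCP)


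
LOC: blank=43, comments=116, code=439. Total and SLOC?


Total LOC = blank + comment + code
Total LOC = 43 + 116 + 439 = 598
SLOC (source only) = code = 439

Total LOC: 598, SLOC: 439


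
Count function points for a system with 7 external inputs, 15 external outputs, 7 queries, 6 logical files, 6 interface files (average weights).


UFP = EI*4 + EO*5 + EQ*4 + ILF*10 + EIF*7
UFP = 7*4 + 15*5 + 7*4 + 6*10 + 6*7
UFP = 28 + 75 + 28 + 60 + 42
UFP = 233

233


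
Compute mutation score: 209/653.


Mutation score = killed / total * 100
Mutation score = 209 / 653 * 100
Mutation score = 32.01%

32.01%


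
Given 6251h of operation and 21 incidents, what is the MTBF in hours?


Formula: MTBF = Total operating time / Number of failures
MTBF = 6251 / 21
MTBF = 297.67 hours

297.67 hours


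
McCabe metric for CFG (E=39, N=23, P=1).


Formula: V(G) = E - N + 2P
V(G) = 39 - 23 + 2*1
V(G) = 16 + 2
V(G) = 18

18


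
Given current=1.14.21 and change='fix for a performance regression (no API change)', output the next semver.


Current: 1.14.21
Change category: 'fix for a performance regression (no API change)' → patch bump
SemVer rule: patch bump → increment PATCH (MAJOR and MINOR unchanged)
New: 1.14.22

1.14.22


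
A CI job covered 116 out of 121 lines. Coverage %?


Coverage = covered / total * 100
Coverage = 116 / 121 * 100
Coverage = 95.87%

95.87%


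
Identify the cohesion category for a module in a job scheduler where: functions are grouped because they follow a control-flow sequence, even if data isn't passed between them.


Reasoning: Grouped by order of execution within a routine, not by data flow
Type: Procedural cohesion

Procedural cohesion


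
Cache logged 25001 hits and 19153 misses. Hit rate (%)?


Formula: hit rate = hits / (hits + misses) * 100
hit rate = 25001 / (25001 + 19153) * 100
hit rate = 25001 / 44154 * 100
hit rate = 56.62%

56.62%


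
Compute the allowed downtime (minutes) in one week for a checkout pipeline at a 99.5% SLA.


Formula: allowed downtime = period * (100 - SLA) / 100
Period (week) = 10080 minutes
Unavailability fraction = (100 - 99.5) / 100
Allowed downtime = 10080 * (100 - 99.5) / 100
Allowed downtime = 50.4 minutes

50.4 minutes


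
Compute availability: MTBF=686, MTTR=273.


Availability = MTBF / (MTBF + MTTR)
Availability = 686 / (686 + 273)
Availability = 686 / 959
Availability = 71.5328%

71.5328%


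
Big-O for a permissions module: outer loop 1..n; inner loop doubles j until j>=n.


Reasoning: linear outer times logarithmic inner
Complexity: O(n log n)

O(n log n)


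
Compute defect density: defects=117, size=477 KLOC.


Defect density = defects / KLOC
Defect density = 117 / 477
Defect density = 0.245 defects/KLOC

0.245 defects/KLOC


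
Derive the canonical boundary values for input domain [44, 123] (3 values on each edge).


Range: [44, 123]
Boundaries: just below min, min, min+1, max-1, max, just above max
Values: [43, 44, 45, 122, 123, 124]

[43, 44, 45, 122, 123, 124]


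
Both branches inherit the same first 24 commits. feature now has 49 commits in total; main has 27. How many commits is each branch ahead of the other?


Common ancestor: commit #24
feature commits after divergence: 49 - 24 = 25
main commits after divergence: 27 - 24 = 3
feature is 25 commits ahead of main
main is 3 commits ahead of feature

feature ahead: 25, main ahead: 3


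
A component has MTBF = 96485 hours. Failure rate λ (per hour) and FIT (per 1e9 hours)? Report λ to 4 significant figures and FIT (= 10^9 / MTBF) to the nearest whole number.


Formula: λ = 1 / MTBF; FIT = λ × 1e9 = 1e9 / MTBF
λ = 1 / 96485 ≈ 1.036e-05 failures/hour
FIT = 1e9 / 96485 ≈ 10364 failures per 1e9 hours (nearest whole number)

λ = 1.036e-05 /h, FIT = 10364


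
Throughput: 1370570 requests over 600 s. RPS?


Formula: throughput = requests / seconds
throughput = 1370570 / 600
throughput = 2284.28 requests/second

2284.28 requests/second


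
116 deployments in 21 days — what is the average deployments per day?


Formula: deployments per day = releases / days
= 116 / 21
= 5.524 deploys/day
(equivalently, 38.67 deploys/week)

5.524 deploys/day


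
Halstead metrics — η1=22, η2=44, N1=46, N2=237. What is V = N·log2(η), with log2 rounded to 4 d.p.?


Formula: V = N * log2(η), where N = N1 + N2 and η = η1 + η2
η = 22 + 44 = 66
N = 46 + 237 = 283
log2(66) ≈ 6.0444
V = 283 * 6.0444 = 1710.57

1710.57


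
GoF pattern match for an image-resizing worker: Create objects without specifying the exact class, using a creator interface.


This matches the Factory Method pattern

Factory Method


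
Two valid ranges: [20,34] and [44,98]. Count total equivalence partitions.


Valid ranges: [20,34] and [44,98]
Class 1: x < 20 — invalid
Class 2: 20 ≤ x ≤ 34 — valid
Class 3: 34 < x < 44 — invalid (gap between ranges)
Class 4: 44 ≤ x ≤ 98 — valid
Class 5: x > 98 — invalid
Total equivalence classes: 5

5 equivalence classes


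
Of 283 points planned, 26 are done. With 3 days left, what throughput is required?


Formula: Required rate = Remaining points / Days left
Remaining = 283 - 26 = 257 points
Required rate = 257 / 3 = 85.67 points/day

85.67 points/day


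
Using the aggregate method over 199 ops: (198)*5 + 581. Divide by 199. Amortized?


Formula: Amortized cost = Total cost / Operations
Total cost = (198 * 5) + (1 * 581)
Total cost = 990 + 581 = 1571
Amortized = 1571 / 199 = 7.8945

7.8945


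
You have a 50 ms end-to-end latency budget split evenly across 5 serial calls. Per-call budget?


Formula: per_stage = total_budget / stages
per_stage = 50 / 5
per_stage = 10.0 ms

10.0 ms


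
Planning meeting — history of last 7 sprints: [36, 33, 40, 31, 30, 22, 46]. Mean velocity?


Formula: Avg velocity = Total points / Number of sprints
Points: [36, 33, 40, 31, 30, 22, 46]
Sum = 36 + 33 + 40 + 31 + 30 + 22 + 46 = 238
Avg velocity = 238 / 7 = 34.0 points/sprint

34.0 points/sprint


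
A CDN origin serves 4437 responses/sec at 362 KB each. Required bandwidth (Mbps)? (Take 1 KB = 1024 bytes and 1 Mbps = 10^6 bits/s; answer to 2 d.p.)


Formula: Mbps = payload_bytes * RPS * 8 / 1e6
Payload per request = 362 KB = 362 * 1024 = 370688 bytes
Total bytes/sec = 370688 * 4437 = 1644742656
Total bits/sec = 1644742656 * 8 = 13157941248
Mbps = 13157941248 / 1e6 = 13157.94

13157.94 Mbps


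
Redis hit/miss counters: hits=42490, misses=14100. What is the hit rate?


Formula: hit rate = hits / (hits + misses) * 100
hit rate = 42490 / (42490 + 14100) * 100
hit rate = 42490 / 56590 * 100
hit rate = 75.08%

75.08%


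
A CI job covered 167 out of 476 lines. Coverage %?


Coverage = covered / total * 100
Coverage = 167 / 476 * 100
Coverage = 35.08%

35.08%


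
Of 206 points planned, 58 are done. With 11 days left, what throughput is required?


Formula: Required rate = Remaining points / Days left
Remaining = 206 - 58 = 148 points
Required rate = 148 / 11 = 13.45 points/day

13.45 points/day


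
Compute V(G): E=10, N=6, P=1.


Formula: V(G) = E - N + 2P
V(G) = 10 - 6 + 2*1
V(G) = 4 + 2
V(G) = 6

6


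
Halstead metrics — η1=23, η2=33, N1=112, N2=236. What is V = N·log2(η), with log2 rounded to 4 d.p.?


Formula: V = N * log2(η), where N = N1 + N2 and η = η1 + η2
η = 23 + 33 = 56
N = 112 + 236 = 348
log2(56) ≈ 5.8074
V = 348 * 5.8074 = 2020.98

2020.98


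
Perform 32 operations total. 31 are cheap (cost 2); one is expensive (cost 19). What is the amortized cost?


Formula: Amortized cost = Total cost / Operations
Total cost = (31 * 2) + (1 * 19)
Total cost = 62 + 19 = 81
Amortized = 81 / 32 = 2.5313

2.5313


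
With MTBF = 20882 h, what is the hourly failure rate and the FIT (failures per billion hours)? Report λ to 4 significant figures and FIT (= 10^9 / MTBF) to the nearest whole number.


Formula: λ = 1 / MTBF; FIT = λ × 1e9 = 1e9 / MTBF
λ = 1 / 20882 ≈ 4.789e-05 failures/hour
FIT = 1e9 / 20882 ≈ 47888 failures per 1e9 hours (nearest whole number)

λ = 4.789e-05 /h, FIT = 47888


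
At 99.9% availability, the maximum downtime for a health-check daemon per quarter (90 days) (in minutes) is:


Formula: allowed downtime = period * (100 - SLA) / 100
Period (quarter (90 days)) = 129600 minutes
Unavailability fraction = (100 - 99.9) / 100
Allowed downtime = 129600 * (100 - 99.9) / 100
Allowed downtime = 129.6 minutes

129.6 minutes


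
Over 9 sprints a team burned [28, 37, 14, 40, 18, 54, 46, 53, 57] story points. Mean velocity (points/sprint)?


Formula: Avg velocity = Total points / Number of sprints
Points: [28, 37, 14, 40, 18, 54, 46, 53, 57]
Sum = 28 + 37 + 14 + 40 + 18 + 54 + 46 + 53 + 57 = 347
Avg velocity = 347 / 9 = 38.56 points/sprint

38.56 points/sprint


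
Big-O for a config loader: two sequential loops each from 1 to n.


Reasoning: sequential dominates: O(n) + O(n) = O(n)
Complexity: O(n)

O(n)


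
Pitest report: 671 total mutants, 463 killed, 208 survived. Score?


Mutation score = killed / total * 100
Mutation score = 463 / 671 * 100
Mutation score = 69.0%

69.0%


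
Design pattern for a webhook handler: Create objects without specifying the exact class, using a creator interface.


This matches the Factory Method pattern

Factory Method


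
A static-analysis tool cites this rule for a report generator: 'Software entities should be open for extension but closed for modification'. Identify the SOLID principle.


This describes the Open/Closed Principle (OCP)

Open/Closed Principle (OCP)


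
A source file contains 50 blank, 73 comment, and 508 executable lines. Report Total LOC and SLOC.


Total LOC = blank + comment + code
Total LOC = 50 + 73 + 508 = 631
SLOC (source only) = code = 508

Total LOC: 631, SLOC: 508


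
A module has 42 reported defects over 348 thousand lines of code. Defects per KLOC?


Defect density = defects / KLOC
Defect density = 42 / 348
Defect density = 0.121 defects/KLOC

0.121 defects/KLOC


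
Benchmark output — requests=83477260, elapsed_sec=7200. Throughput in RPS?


Formula: throughput = requests / seconds
throughput = 83477260 / 7200
throughput = 11594.06 requests/second

11594.06 requests/second


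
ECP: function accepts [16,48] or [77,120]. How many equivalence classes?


Valid ranges: [16,48] and [77,120]
Class 1: x < 16 — invalid
Class 2: 16 ≤ x ≤ 48 — valid
Class 3: 48 < x < 77 — invalid (gap between ranges)
Class 4: 77 ≤ x ≤ 120 — valid
Class 5: x > 120 — invalid
Total equivalence classes: 5

5 equivalence classes


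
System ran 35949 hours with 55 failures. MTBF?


Formula: MTBF = Total operating time / Number of failures
MTBF = 35949 / 55
MTBF = 653.62 hours

653.62 hours


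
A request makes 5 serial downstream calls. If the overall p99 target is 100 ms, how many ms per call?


Formula: per_stage = total_budget / stages
per_stage = 100 / 5
per_stage = 20.0 ms

20.0 ms


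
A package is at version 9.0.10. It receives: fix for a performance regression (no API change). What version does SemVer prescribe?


Current: 9.0.10
Change category: 'fix for a performance regression (no API change)' → patch bump
SemVer rule: patch bump → increment PATCH (MAJOR and MINOR unchanged)
New: 9.0.11

9.0.11


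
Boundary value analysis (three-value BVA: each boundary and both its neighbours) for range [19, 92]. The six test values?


Range: [19, 92]
Boundaries: just below min, min, min+1, max-1, max, just above max
Values: [18, 19, 20, 91, 92, 93]

[18, 19, 20, 91, 92, 93]


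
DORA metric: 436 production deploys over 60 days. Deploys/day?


Formula: deployments per day = releases / days
= 436 / 60
= 7.267 deploys/day
(equivalently, 50.87 deploys/week)

7.267 deploys/day


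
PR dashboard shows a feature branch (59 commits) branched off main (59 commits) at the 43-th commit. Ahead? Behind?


Common ancestor: commit #43
feature commits after divergence: 59 - 43 = 16
main commits after divergence: 59 - 43 = 16
feature is 16 commits ahead of main
main is 16 commits ahead of feature

feature ahead: 16, main ahead: 16


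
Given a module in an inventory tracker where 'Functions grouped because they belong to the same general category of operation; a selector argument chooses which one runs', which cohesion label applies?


Reasoning: Grouped by category of activity, not by data or sequence
Type: Logical cohesion

Logical cohesion


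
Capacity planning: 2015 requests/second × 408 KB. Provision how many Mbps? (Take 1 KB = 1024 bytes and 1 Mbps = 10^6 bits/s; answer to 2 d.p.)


Formula: Mbps = payload_bytes * RPS * 8 / 1e6
Payload per request = 408 KB = 408 * 1024 = 417792 bytes
Total bytes/sec = 417792 * 2015 = 841850880
Total bits/sec = 841850880 * 8 = 6734807040
Mbps = 6734807040 / 1e6 = 6734.81

6734.81 Mbps


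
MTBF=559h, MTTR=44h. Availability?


Availability = MTBF / (MTBF + MTTR)
Availability = 559 / (559 + 44)
Availability = 559 / 603
Availability = 92.7032%

92.7032%


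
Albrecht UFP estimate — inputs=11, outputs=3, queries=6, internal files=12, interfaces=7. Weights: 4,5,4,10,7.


UFP = EI*4 + EO*5 + EQ*4 + ILF*10 + EIF*7
UFP = 11*4 + 3*5 + 6*4 + 12*10 + 7*7
UFP = 44 + 15 + 24 + 120 + 49
UFP = 252

252


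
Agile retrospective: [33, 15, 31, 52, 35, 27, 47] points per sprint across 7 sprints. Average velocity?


Formula: Avg velocity = Total points / Number of sprints
Points: [33, 15, 31, 52, 35, 27, 47]
Sum = 33 + 15 + 31 + 52 + 35 + 27 + 47 = 240
Avg velocity = 240 / 7 = 34.29 points/sprint

34.29 points/sprint


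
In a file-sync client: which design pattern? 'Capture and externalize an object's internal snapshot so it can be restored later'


This matches the Memento pattern

Memento


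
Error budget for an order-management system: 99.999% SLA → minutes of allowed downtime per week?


Formula: allowed downtime = period * (100 - SLA) / 100
Period (week) = 10080 minutes
Unavailability fraction = (100 - 99.999) / 100
Allowed downtime = 10080 * (100 - 99.999) / 100
Allowed downtime = 0.1008 minutes

0.1008 minutes


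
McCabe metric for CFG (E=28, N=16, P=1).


Formula: V(G) = E - N + 2P
V(G) = 28 - 16 + 2*1
V(G) = 12 + 2
V(G) = 14

14


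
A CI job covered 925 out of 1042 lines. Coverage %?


Coverage = covered / total * 100
Coverage = 925 / 1042 * 100
Coverage = 88.77%

88.77%


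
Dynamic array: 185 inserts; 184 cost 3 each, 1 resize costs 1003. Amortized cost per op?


Formula: Amortized cost = Total cost / Operations
Total cost = (184 * 3) + (1 * 1003)
Total cost = 552 + 1003 = 1555
Amortized = 1555 / 185 = 8.4054

8.4054


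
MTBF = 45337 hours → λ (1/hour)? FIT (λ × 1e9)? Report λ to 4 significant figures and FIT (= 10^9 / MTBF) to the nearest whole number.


Formula: λ = 1 / MTBF; FIT = λ × 1e9 = 1e9 / MTBF
λ = 1 / 45337 ≈ 2.206e-05 failures/hour
FIT = 1e9 / 45337 ≈ 22057 failures per 1e9 hours (nearest whole number)

λ = 2.206e-05 /h, FIT = 22057


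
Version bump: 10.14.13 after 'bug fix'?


Current: 10.14.13
Change category: 'bug fix' → patch bump
SemVer rule: patch bump → increment PATCH (MAJOR and MINOR unchanged)
New: 10.14.14

10.14.14


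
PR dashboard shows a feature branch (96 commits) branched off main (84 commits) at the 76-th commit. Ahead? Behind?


Common ancestor: commit #76
feature commits after divergence: 96 - 76 = 20
main commits after divergence: 84 - 76 = 8
feature is 20 commits ahead of main
main is 8 commits ahead of feature

feature ahead: 20, main ahead: 8


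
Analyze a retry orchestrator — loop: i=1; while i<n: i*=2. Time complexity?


Reasoning: i doubles each step so iterations are log2(n)
Complexity: O(log n)

O(log n)


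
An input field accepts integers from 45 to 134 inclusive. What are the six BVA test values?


Range: [45, 134]
Boundaries: just below min, min, min+1, max-1, max, just above max
Values: [44, 45, 46, 133, 134, 135]

[44, 45, 46, 133, 134, 135]


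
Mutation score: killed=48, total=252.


Mutation score = killed / total * 100
Mutation score = 48 / 252 * 100
Mutation score = 19.05%

19.05%


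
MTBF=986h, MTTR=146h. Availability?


Availability = MTBF / (MTBF + MTTR)
Availability = 986 / (986 + 146)
Availability = 986 / 1132
Availability = 87.1025%

87.1025%


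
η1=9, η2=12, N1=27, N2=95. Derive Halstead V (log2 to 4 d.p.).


Formula: V = N * log2(η), where N = N1 + N2 and η = η1 + η2
η = 9 + 12 = 21
N = 27 + 95 = 122
log2(21) ≈ 4.3923
V = 122 * 4.3923 = 535.86

535.86


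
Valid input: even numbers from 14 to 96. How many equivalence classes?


Constraint: even integers in [14, 96]
Class 1: x < 14 — out-of-range invalid
Class 2: x in [14,96] but odd — wrong type invalid
Class 3: x in [14,96] and even — valid
Class 4: x > 96 — out-of-range invalid
Total equivalence classes: 4

4 equivalence classes


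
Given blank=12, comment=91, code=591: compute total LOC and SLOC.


Total LOC = blank + comment + code
Total LOC = 12 + 91 + 591 = 694
SLOC (source only) = code = 591

Total LOC: 694, SLOC: 591


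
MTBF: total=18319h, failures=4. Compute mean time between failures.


Formula: MTBF = Total operating time / Number of failures
MTBF = 18319 / 4
MTBF = 4579.75 hours

4579.75 hours


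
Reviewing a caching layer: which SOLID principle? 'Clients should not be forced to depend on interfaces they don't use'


This describes the Interface Segregation Principle (ISP)

Interface Segregation Principle (ISP)


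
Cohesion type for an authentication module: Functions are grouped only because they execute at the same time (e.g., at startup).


Reasoning: Related by timing only
Type: Temporal cohesion

Temporal cohesion


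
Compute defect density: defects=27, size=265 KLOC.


Defect density = defects / KLOC
Defect density = 27 / 265
Defect density = 0.102 defects/KLOC

0.102 defects/KLOC


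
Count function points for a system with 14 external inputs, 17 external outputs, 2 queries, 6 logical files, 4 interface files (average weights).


UFP = EI*4 + EO*5 + EQ*4 + ILF*10 + EIF*7
UFP = 14*4 + 17*5 + 2*4 + 6*10 + 4*7
UFP = 56 + 85 + 8 + 60 + 28
UFP = 237

237


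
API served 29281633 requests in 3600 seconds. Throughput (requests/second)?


Formula: throughput = requests / seconds
throughput = 29281633 / 3600
throughput = 8133.79 requests/second

8133.79 requests/second


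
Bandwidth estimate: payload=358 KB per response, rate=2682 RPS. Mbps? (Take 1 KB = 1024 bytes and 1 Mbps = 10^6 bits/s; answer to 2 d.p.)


Formula: Mbps = payload_bytes * RPS * 8 / 1e6
Payload per request = 358 KB = 358 * 1024 = 366592 bytes
Total bytes/sec = 366592 * 2682 = 983199744
Total bits/sec = 983199744 * 8 = 7865597952
Mbps = 7865597952 / 1e6 = 7865.6

7865.6 Mbps


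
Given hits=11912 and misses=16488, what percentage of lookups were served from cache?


Formula: hit rate = hits / (hits + misses) * 100
hit rate = 11912 / (11912 + 16488) * 100
hit rate = 11912 / 28400 * 100
hit rate = 41.94%

41.94%


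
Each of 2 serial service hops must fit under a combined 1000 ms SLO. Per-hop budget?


Formula: per_stage = total_budget / stages
per_stage = 1000 / 2
per_stage = 500.0 ms

500.0 ms


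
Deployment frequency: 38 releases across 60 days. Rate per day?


Formula: deployments per day = releases / days
= 38 / 60
= 0.633 deploys/day
(equivalently, 4.43 deploys/week)

0.633 deploys/day


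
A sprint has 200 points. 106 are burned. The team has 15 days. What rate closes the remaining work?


Formula: Required rate = Remaining points / Days left
Remaining = 200 - 106 = 94 points
Required rate = 94 / 15 = 6.27 points/day

6.27 points/day


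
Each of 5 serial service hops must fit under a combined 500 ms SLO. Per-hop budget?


Formula: per_stage = total_budget / stages
per_stage = 500 / 5
per_stage = 100.0 ms

100.0 ms


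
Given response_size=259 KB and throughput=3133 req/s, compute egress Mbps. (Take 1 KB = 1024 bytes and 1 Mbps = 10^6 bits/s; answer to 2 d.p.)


Formula: Mbps = payload_bytes * RPS * 8 / 1e6
Payload per request = 259 KB = 259 * 1024 = 265216 bytes
Total bytes/sec = 265216 * 3133 = 830921728
Total bits/sec = 830921728 * 8 = 6647373824
Mbps = 6647373824 / 1e6 = 6647.37

6647.37 Mbps


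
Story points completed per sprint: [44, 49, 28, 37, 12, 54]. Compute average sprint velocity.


Formula: Avg velocity = Total points / Number of sprints
Points: [44, 49, 28, 37, 12, 54]
Sum = 44 + 49 + 28 + 37 + 12 + 54 = 224
Avg velocity = 224 / 6 = 37.33 points/sprint

37.33 points/sprint


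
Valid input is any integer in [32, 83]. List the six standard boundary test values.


Range: [32, 83]
Boundaries: just below min, min, min+1, max-1, max, just above max
Values: [31, 32, 33, 82, 83, 84]

[31, 32, 33, 82, 83, 84]


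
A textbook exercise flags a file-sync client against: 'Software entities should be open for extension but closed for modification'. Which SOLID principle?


This describes the Open/Closed Principle (OCP)

Open/Closed Principle (OCP)


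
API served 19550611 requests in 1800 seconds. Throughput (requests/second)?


Formula: throughput = requests / seconds
throughput = 19550611 / 1800
throughput = 10861.45 requests/second

10861.45 requests/second


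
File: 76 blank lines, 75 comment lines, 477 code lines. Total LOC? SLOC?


Total LOC = blank + comment + code
Total LOC = 76 + 75 + 477 = 628
SLOC (source only) = code = 477

Total LOC: 628, SLOC: 477


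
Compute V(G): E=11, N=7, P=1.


Formula: V(G) = E - N + 2P
V(G) = 11 - 7 + 2*1
V(G) = 4 + 2
V(G) = 6

6


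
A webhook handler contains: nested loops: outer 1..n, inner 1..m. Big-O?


Reasoning: product of independent bounds
Complexity: O(n*m)

O(n*m)


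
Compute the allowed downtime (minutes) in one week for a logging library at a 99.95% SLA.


Formula: allowed downtime = period * (100 - SLA) / 100
Period (week) = 10080 minutes
Unavailability fraction = (100 - 99.95) / 100
Allowed downtime = 10080 * (100 - 99.95) / 100
Allowed downtime = 5.04 minutes

5.04 minutes


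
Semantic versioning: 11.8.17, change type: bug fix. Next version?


Current: 11.8.17
Change category: 'bug fix' → patch bump
SemVer rule: patch bump → increment PATCH (MAJOR and MINOR unchanged)
New: 11.8.18

11.8.18


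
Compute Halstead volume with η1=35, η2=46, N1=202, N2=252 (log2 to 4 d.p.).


Formula: V = N * log2(η), where N = N1 + N2 and η = η1 + η2
η = 35 + 46 = 81
N = 202 + 252 = 454
log2(81) ≈ 6.3399
V = 454 * 6.3399 = 2878.31

2878.31


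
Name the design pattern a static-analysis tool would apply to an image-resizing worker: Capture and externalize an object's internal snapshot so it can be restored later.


This matches the Memento pattern

Memento


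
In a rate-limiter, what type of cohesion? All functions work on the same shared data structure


Reasoning: Functions share data
Type: Communicational cohesion

Communicational cohesion


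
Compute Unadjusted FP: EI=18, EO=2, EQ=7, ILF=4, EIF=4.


UFP = EI*4 + EO*5 + EQ*4 + ILF*10 + EIF*7
UFP = 18*4 + 2*5 + 7*4 + 4*10 + 4*7
UFP = 72 + 10 + 28 + 40 + 28
UFP = 178

178


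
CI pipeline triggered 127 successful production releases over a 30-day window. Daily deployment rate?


Formula: deployments per day = releases / days
= 127 / 30
= 4.233 deploys/day
(equivalently, 29.63 deploys/week)

4.233 deploys/day


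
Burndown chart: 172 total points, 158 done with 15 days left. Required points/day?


Formula: Required rate = Remaining points / Days left
Remaining = 172 - 158 = 14 points
Required rate = 14 / 15 = 0.93 points/day

0.93 points/day


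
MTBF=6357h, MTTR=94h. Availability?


Availability = MTBF / (MTBF + MTTR)
Availability = 6357 / (6357 + 94)
Availability = 6357 / 6451
Availability = 98.5429%

98.5429%


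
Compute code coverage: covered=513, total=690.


Coverage = covered / total * 100
Coverage = 513 / 690 * 100
Coverage = 74.35%

74.35%


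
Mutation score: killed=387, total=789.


Mutation score = killed / total * 100
Mutation score = 387 / 789 * 100
Mutation score = 49.05%

49.05%


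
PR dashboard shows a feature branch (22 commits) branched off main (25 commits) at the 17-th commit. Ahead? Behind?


Common ancestor: commit #17
feature commits after divergence: 22 - 17 = 5
main commits after divergence: 25 - 17 = 8
feature is 5 commits ahead of main
main is 8 commits ahead of feature

feature ahead: 5, main ahead: 8


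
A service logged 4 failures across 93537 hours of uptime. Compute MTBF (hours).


Formula: MTBF = Total operating time / Number of failures
MTBF = 93537 / 4
MTBF = 23384.25 hours

23384.25 hours


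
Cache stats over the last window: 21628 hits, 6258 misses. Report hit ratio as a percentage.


Formula: hit rate = hits / (hits + misses) * 100
hit rate = 21628 / (21628 + 6258) * 100
hit rate = 21628 / 27886 * 100
hit rate = 77.56%

77.56%


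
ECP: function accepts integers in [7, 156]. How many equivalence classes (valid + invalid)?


Valid range: [7, 156]
Class 1: x < 7 — invalid
Class 2: 7 ≤ x ≤ 156 — valid
Class 3: x > 156 — invalid
Total equivalence classes: 3

3 equivalence classes


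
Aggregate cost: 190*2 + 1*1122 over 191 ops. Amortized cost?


Formula: Amortized cost = Total cost / Operations
Total cost = (190 * 2) + (1 * 1122)
Total cost = 380 + 1122 = 1502
Amortized = 1502 / 191 = 7.8639

7.8639


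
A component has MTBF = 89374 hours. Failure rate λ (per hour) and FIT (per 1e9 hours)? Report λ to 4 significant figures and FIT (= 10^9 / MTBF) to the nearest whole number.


Formula: λ = 1 / MTBF; FIT = λ × 1e9 = 1e9 / MTBF
λ = 1 / 89374 ≈ 1.119e-05 failures/hour
FIT = 1e9 / 89374 ≈ 11189 failures per 1e9 hours (nearest whole number)

λ = 1.119e-05 /h, FIT = 11189


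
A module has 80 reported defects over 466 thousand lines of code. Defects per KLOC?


Defect density = defects / KLOC
Defect density = 80 / 466
Defect density = 0.172 defects/KLOC

0.172 defects/KLOC


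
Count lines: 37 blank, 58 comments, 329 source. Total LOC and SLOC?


Total LOC = blank + comment + code
Total LOC = 37 + 58 + 329 = 424
SLOC (source only) = code = 329

Total LOC: 424, SLOC: 329


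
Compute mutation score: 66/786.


Mutation score = killed / total * 100
Mutation score = 66 / 786 * 100
Mutation score = 8.4%

8.4%


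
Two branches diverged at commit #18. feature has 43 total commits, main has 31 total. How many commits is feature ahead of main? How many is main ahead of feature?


Common ancestor: commit #18
feature commits after divergence: 43 - 18 = 25
main commits after divergence: 31 - 18 = 13
feature is 25 commits ahead of main
main is 13 commits ahead of feature

feature ahead: 25, main ahead: 13


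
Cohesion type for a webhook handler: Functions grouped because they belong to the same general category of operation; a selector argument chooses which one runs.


Reasoning: Grouped by category of activity, not by data or sequence
Type: Logical cohesion

Logical cohesion


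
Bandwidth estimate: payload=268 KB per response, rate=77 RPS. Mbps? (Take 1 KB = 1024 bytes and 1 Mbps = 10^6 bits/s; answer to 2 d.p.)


Formula: Mbps = payload_bytes * RPS * 8 / 1e6
Payload per request = 268 KB = 268 * 1024 = 274432 bytes
Total bytes/sec = 274432 * 77 = 21131264
Total bits/sec = 21131264 * 8 = 169050112
Mbps = 169050112 / 1e6 = 169.05

169.05 Mbps


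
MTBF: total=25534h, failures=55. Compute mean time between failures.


Formula: MTBF = Total operating time / Number of failures
MTBF = 25534 / 55
MTBF = 464.25 hours

464.25 hours


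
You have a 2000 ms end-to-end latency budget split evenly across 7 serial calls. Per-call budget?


Formula: per_stage = total_budget / stages
per_stage = 2000 / 7
per_stage = 285.71 ms

285.71 ms


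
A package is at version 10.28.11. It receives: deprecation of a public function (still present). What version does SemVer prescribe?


Current: 10.28.11
Change category: 'deprecation of a public function (still present)' → minor bump
SemVer rule: minor bump → increment MINOR, reset PATCH to 0 (MAJOR unchanged)
New: 10.29.0

10.29.0


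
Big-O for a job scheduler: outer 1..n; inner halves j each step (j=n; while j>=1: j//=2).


Reasoning: n times log n
Complexity: O(n log n)

O(n log n)


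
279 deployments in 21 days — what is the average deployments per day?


Formula: deployments per day = releases / days
= 279 / 21
= 13.286 deploys/day
(equivalently, 93.0 deploys/week)

13.286 deploys/day


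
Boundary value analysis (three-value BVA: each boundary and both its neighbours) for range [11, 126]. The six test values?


Range: [11, 126]
Boundaries: just below min, min, min+1, max-1, max, just above max
Values: [10, 11, 12, 125, 126, 127]

[10, 11, 12, 125, 126, 127]


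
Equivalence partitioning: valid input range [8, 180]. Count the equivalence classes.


Valid range: [8, 180]
Class 1: x < 8 — invalid
Class 2: 8 ≤ x ≤ 180 — valid
Class 3: x > 180 — invalid
Total equivalence classes: 3

3 equivalence classes


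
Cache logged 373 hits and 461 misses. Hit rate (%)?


Formula: hit rate = hits / (hits + misses) * 100
hit rate = 373 / (373 + 461) * 100
hit rate = 373 / 834 * 100
hit rate = 44.72%

44.72%


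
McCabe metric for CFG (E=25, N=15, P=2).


Formula: V(G) = E - N + 2P
V(G) = 25 - 15 + 2*2
V(G) = 10 + 4
V(G) = 14

14


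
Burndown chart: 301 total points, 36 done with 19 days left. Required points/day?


Formula: Required rate = Remaining points / Days left
Remaining = 301 - 36 = 265 points
Required rate = 265 / 19 = 13.95 points/day

13.95 points/day


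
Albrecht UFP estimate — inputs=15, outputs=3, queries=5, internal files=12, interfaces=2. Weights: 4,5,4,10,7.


UFP = EI*4 + EO*5 + EQ*4 + ILF*10 + EIF*7
UFP = 15*4 + 3*5 + 5*4 + 12*10 + 2*7
UFP = 60 + 15 + 20 + 120 + 14
UFP = 229

229


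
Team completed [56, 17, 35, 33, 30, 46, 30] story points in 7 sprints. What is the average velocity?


Formula: Avg velocity = Total points / Number of sprints
Points: [56, 17, 35, 33, 30, 46, 30]
Sum = 56 + 17 + 35 + 33 + 30 + 46 + 30 = 247
Avg velocity = 247 / 7 = 35.29 points/sprint

35.29 points/sprint


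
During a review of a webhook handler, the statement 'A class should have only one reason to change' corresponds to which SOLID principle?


This describes the Single Responsibility Principle (SRP)

Single Responsibility Principle (SRP)


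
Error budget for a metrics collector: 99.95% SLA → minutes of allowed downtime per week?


Formula: allowed downtime = period * (100 - SLA) / 100
Period (week) = 10080 minutes
Unavailability fraction = (100 - 99.95) / 100
Allowed downtime = 10080 * (100 - 99.95) / 100
Allowed downtime = 5.04 minutes

5.04 minutes


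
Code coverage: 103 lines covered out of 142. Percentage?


Coverage = covered / total * 100
Coverage = 103 / 142 * 100
Coverage = 72.54%

72.54%


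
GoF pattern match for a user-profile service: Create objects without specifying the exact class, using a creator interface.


This matches the Factory Method pattern

Factory Method


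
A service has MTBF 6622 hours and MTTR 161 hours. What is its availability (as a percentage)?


Availability = MTBF / (MTBF + MTTR)
Availability = 6622 / (6622 + 161)
Availability = 6622 / 6783
Availability = 97.6264%

97.6264%


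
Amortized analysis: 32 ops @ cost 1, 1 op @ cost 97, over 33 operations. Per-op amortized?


Formula: Amortized cost = Total cost / Operations
Total cost = (32 * 1) + (1 * 97)
Total cost = 32 + 97 = 129
Amortized = 129 / 33 = 3.9091

3.9091


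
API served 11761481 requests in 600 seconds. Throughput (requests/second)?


Formula: throughput = requests / seconds
throughput = 11761481 / 600
throughput = 19602.47 requests/second

19602.47 requests/second


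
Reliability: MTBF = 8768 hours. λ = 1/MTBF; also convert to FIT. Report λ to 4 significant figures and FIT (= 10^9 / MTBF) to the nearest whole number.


Formula: λ = 1 / MTBF; FIT = λ × 1e9 = 1e9 / MTBF
λ = 1 / 8768 ≈ 1.141e-04 failures/hour
FIT = 1e9 / 8768 ≈ 114051 failures per 1e9 hours (nearest whole number)

λ = 1.141e-04 /h, FIT = 114051


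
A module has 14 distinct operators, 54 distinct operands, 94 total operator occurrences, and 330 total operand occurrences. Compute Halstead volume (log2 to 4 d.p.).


Formula: V = N * log2(η), where N = N1 + N2 and η = η1 + η2
η = 14 + 54 = 68
N = 94 + 330 = 424
log2(68) ≈ 6.0875
V = 424 * 6.0875 = 2581.10

2581.10


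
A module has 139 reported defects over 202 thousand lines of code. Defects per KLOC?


Defect density = defects / KLOC
Defect density = 139 / 202
Defect density = 0.688 defects/KLOC

0.688 defects/KLOC
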